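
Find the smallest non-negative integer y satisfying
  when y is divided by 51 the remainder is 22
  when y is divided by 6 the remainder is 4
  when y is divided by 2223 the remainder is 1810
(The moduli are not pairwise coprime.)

50716

Combine the congruences pairwise.
gcd(51, 6) = 3 and 3 | (4 − 22), so the pair is consistent; merging gives y ≡ 22 (mod 102), where 102 = lcm(51, 6).
gcd(102, 2223) = 3 and 3 | (1810 − 22), so the pair is consistent; merging gives y ≡ 50716 (mod 75582), where 75582 = lcm(102, 2223).
The solution is unique modulo lcm(51, 6, 2223) = 75582.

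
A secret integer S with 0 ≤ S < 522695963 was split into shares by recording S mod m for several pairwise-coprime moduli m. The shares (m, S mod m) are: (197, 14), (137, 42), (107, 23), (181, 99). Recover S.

103618074

The moduli are pairwise coprime; N = 197·137·107·181 = 522695963.
N/197 = 2653279; 2653279 ≡ 83 (mod 197); 83·19 ≡ 1, so inverse 19.
N/137 = 3815299; 3815299 ≡ 123 (mod 137); 123·88 ≡ 1, so inverse 88.
N/107 = 4885009; 4885009 ≡ 31 (mod 107); 31·38 ≡ 1, so inverse 38.
N/181 = 2887823; 2887823 ≡ 149 (mod 181); 149·164 ≡ 1, so inverse 164.
S ≡ 14·2653279·19 + 42·3815299·88 + 23·4885009·38 + 99·2887823·164 = 65963309412.
65963309412 mod 522695963 = 103618074.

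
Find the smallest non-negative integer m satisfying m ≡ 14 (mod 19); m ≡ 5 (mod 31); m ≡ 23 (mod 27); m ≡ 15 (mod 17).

The moduli are pairwise coprime; N = 19·31·27·17 = 270351.
N/19 = 14229; 14229 ≡ 17 (mod 19); 17·9 ≡ 1, so inverse 9.
N/31 = 8721; 8721 ≡ 10 (mod 31); 10·28 ≡ 1, so inverse 28.
N/27 = 10013; 10013 ≡ 23 (mod 27); 23·20 ≡ 1, so inverse 20.
N/17 = 15903; 15903 ≡ 8 (mod 17); 8·15 ≡ 1, so inverse 15.
m ≡ 14·14229·9 + 5·8721·28 + 23·10013·20 + 15·15903·15 = 11197949.
11197949 mod 270351 = 113558.

113558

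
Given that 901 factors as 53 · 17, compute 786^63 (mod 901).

778

Mod 53: 786 ≡ 44; by Fermat, exponent reduces to 63 mod 52 = 11; 44^11 ≡ 36 (mod 53).
Mod 17: 786 ≡ 4; by Fermat, exponent reduces to 63 mod 16 = 15; 4^15 ≡ 13 (mod 17).
Combine by CRT: x ≡ 36 (mod 53), x ≡ 13 (mod 17) ⇒ x ≡ 778 (mod 901).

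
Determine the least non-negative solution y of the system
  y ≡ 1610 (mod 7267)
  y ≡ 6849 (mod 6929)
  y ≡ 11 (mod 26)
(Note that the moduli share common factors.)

561169

Combine the congruences pairwise.
gcd(7267, 6929) = 169 and 169 | (6849 − 1610), so the pair is consistent; merging gives y ≡ 263222 (mod 297947), where 297947 = lcm(7267, 6929).
gcd(297947, 26) = 13 and 13 | (11 − 263222), so the pair is consistent; merging gives y ≡ 561169 (mod 595894), where 595894 = lcm(297947, 26).
The solution is unique modulo lcm(7267, 6929, 26) = 595894.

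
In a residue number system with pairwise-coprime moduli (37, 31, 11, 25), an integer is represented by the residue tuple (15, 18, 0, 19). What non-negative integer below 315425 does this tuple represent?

The moduli are pairwise coprime; N = 37·31·11·25 = 315425.
N/37 = 8525; 8525 ≡ 15 (mod 37); 15·5 ≡ 1, so inverse 5.
N/31 = 10175; 10175 ≡ 7 (mod 31); 7·9 ≡ 1, so inverse 9.
N/11 = 28675; 28675 ≡ 9 (mod 11); 9·5 ≡ 1, so inverse 5.
N/25 = 12617; 12617 ≡ 17 (mod 25); 17·3 ≡ 1, so inverse 3.
x ≡ 15·8525·5 + 18·10175·9 + 0·28675·5 + 19·12617·3 = 3006894.
3006894 mod 315425 = 168069.

168069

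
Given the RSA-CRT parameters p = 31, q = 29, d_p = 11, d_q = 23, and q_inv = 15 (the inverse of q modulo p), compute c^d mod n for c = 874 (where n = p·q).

274

m₁ = c^(d_p) mod p: c ≡ 6 (mod 31), and 6^11 mod 31 = 26.
m₂ = c^(d_q) mod q: c ≡ 4 (mod 29), and 4^23 mod 29 = 13.
h = q_inv·(m₁ − m₂) mod p = 15·(26 − 13) mod 31 = 9.
m = m₂ + h·q = 13 + 9·29 = 274.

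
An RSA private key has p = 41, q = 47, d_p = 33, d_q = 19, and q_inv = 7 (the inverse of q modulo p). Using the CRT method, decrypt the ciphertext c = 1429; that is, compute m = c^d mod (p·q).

m₁ = c^(d_p) mod p: c ≡ 35 (mod 41), and 35^33 mod 41 = 24.
m₂ = c^(d_q) mod q: c ≡ 19 (mod 47), and 19^19 mod 47 = 33.
h = q_inv·(m₁ − m₂) mod p = 7·(24 − 33) mod 41 = 19.
m = m₂ + h·q = 33 + 19·47 = 926.

926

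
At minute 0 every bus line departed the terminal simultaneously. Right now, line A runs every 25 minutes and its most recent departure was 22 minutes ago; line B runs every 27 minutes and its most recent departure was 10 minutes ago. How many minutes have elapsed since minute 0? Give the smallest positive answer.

From t ≡ 22 (mod 25) write t = 22 + 25s. Substituting into t ≡ 10 (mod 27) gives 25s ≡ 15 (mod 27), and since 25⁻¹ ≡ 13 (mod 27), s ≡ 6. Hence t ≡ 22 + 25·6 = 172 (mod 675).

172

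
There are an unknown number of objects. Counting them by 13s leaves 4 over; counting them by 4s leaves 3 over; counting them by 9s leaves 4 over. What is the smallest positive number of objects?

The moduli are pairwise coprime; M = 13·4·9 = 468.
M/13 = 36; 36 ≡ 10 (mod 13); 10·4 ≡ 1, so inverse 4.
M/4 = 117; 117 ≡ 1 (mod 4), inverse 1.
M/9 = 52; 52 ≡ 7 (mod 9); 7·4 ≡ 1, so inverse 4.
N ≡ 4·36·4 + 3·117·1 + 4·52·4 = 1759.
1759 mod 468 = 355.

355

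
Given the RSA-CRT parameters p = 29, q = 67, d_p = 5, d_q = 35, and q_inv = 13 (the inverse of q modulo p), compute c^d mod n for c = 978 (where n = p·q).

930

m₁ = c^(d_p) mod p: c ≡ 21 (mod 29), and 21^5 mod 29 = 2.
m₂ = c^(d_q) mod q: c ≡ 40 (mod 67), and 40^35 mod 67 = 59.
h = q_inv·(m₁ − m₂) mod p = 13·(2 − 59) mod 29 = 13.
m = m₂ + h·q = 59 + 13·67 = 930.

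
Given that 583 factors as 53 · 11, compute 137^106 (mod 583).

60

Mod 53: 137 ≡ 31; by Fermat, exponent reduces to 106 mod 52 = 2; 31^2 ≡ 7 (mod 53).
Mod 11: 137 ≡ 5; by Fermat, exponent reduces to 106 mod 10 = 6; 5^6 ≡ 5 (mod 11).
Combine by CRT: x ≡ 7 (mod 53), x ≡ 5 (mod 11) ⇒ x ≡ 60 (mod 583).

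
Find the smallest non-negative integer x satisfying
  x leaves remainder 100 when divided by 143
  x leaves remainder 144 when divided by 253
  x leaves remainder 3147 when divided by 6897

561804

gcd(143, 253) = 11 and 11 | (144 − 100), so the pair is consistent; merging gives x ≡ 2674 (mod 3289), where 3289 = lcm(143, 253).
gcd(3289, 6897) = 11 and 11 | (3147 − 2674), so the pair is consistent; merging gives x ≡ 561804 (mod 2062203), where 2062203 = lcm(3289, 6897).
The solution is unique modulo lcm(143, 253, 6897) = 2062203.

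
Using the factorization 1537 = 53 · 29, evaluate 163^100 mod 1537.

1213

Mod 53: 163 ≡ 4; by Fermat, exponent reduces to 100 mod 52 = 48; 4^48 ≡ 47 (mod 53).
Mod 29: 163 ≡ 18; by Fermat, exponent reduces to 100 mod 28 = 16; 18^16 ≡ 24 (mod 29).
Combine by CRT: x ≡ 47 (mod 53), x ≡ 24 (mod 29) ⇒ x ≡ 1213 (mod 1537).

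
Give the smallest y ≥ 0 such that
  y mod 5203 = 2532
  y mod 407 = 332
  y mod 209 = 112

2057717

gcd(5203, 407) = 11 and 11 | (332 − 2532), so the pair is consistent; merging gives y ≡ 132607 (mod 192511), where 192511 = lcm(5203, 407).
gcd(192511, 209) = 11 and 11 | (112 − 132607), so the pair is consistent; merging gives y ≡ 2057717 (mod 3657709), where 3657709 = lcm(192511, 209).
The solution is unique modulo lcm(5203, 407, 209) = 3657709.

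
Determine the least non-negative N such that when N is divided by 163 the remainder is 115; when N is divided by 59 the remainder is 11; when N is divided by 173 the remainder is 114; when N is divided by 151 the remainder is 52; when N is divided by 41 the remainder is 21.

6996829068

From N ≡ 115 (mod 163) write N = 115 + 163t. Substituting into N ≡ 11 (mod 59) gives 163t ≡ 14 (mod 59), and since 45⁻¹ ≡ 21 (mod 59), t ≡ 58. Hence N ≡ 115 + 163·58 = 9569 (mod 9617).
From N ≡ 9569 (mod 9617) write N = 9569 + 9617t. Substituting into N ≡ 114 (mod 173) gives 9617t ≡ 60 (mod 173), and since 102⁻¹ ≡ 134 (mod 173), t ≡ 82. Hence N ≡ 9569 + 9617·82 = 798163 (mod 1663741).
From N ≡ 798163 (mod 1663741) write N = 798163 + 1663741t. Substituting into N ≡ 52 (mod 151) gives 1663741t ≡ 75 (mod 151), and since 23⁻¹ ≡ 46 (mod 151), t ≡ 128. Hence N ≡ 798163 + 1663741·128 = 213757011 (mod 251224891).
From N ≡ 213757011 (mod 251224891) write N = 213757011 + 251224891t. Substituting into N ≡ 21 (mod 41) gives 251224891t ≡ 36 (mod 41), and since 15⁻¹ ≡ 11 (mod 41), t ≡ 27. Hence N ≡ 213757011 + 251224891·27 = 6996829068 (mod 10300220531).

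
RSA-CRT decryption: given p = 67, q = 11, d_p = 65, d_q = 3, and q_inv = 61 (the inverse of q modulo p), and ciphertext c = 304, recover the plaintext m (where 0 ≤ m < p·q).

255

m₁ = c^(d_p) mod p: c ≡ 36 (mod 67), and 36^65 mod 67 = 54.
m₂ = c^(d_q) mod q: c ≡ 7 (mod 11), and 7^3 mod 11 = 2.
h = q_inv·(m₁ − m₂) mod p = 61·(54 − 2) mod 67 = 23.
m = m₂ + h·q = 2 + 23·11 = 255.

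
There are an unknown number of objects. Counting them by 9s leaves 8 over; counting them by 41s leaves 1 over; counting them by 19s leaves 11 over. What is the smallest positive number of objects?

6110

The moduli are pairwise coprime; M = 9·41·19 = 7011.
M/9 = 779; 779 ≡ 5 (mod 9); 5·2 ≡ 1, so inverse 2.
M/41 = 171; 171 ≡ 7 (mod 41); 7·6 ≡ 1, so inverse 6.
M/19 = 369; 369 ≡ 8 (mod 19); 8·12 ≡ 1, so inverse 12.
N ≡ 8·779·2 + 1·171·6 + 11·369·12 = 62198.
62198 mod 7011 = 6110.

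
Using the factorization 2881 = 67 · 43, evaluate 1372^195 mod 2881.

161

Mod 67: 1372 ≡ 32; by Fermat, exponent reduces to 195 mod 66 = 63; 32^63 ≡ 27 (mod 67).
Mod 43: 1372 ≡ 39; by Fermat, exponent reduces to 195 mod 42 = 27; 39^27 ≡ 32 (mod 43).
Combine by CRT: x ≡ 27 (mod 67), x ≡ 32 (mod 43) ⇒ x ≡ 161 (mod 2881).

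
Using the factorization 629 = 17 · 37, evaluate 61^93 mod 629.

Mod 17: 61 ≡ 10; by Fermat, exponent reduces to 93 mod 16 = 13; 10^13 ≡ 11 (mod 17).
Mod 37: 61 ≡ 24; by Fermat, exponent reduces to 93 mod 36 = 21; 24^21 ≡ 14 (mod 37).
Combine by CRT: x ≡ 11 (mod 17), x ≡ 14 (mod 37) ⇒ x ≡ 606 (mod 629).

606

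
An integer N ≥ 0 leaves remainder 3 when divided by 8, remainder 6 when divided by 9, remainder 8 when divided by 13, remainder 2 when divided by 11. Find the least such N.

The moduli are pairwise coprime; M = 8·9·13·11 = 10296.
M/8 = 1287; 1287 ≡ 7 (mod 8); 7·7 ≡ 1, so inverse 7.
M/9 = 1144; 1144 ≡ 1 (mod 9), inverse 1.
M/13 = 792; 792 ≡ 12 (mod 13); 12·12 ≡ 1, so inverse 12.
M/11 = 936; 936 ≡ 1 (mod 11), inverse 1.
N ≡ 3·1287·7 + 6·1144·1 + 8·792·12 + 2·936·1 = 111795.
111795 mod 10296 = 8835.

8835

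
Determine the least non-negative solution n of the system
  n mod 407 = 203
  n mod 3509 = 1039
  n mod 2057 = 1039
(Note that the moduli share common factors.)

836181

Combine the congruences pairwise.
gcd(407, 3509) = 11 and 11 | (1039 − 203), so the pair is consistent; merging gives n ≡ 57183 (mod 129833), where 129833 = lcm(407, 3509).
gcd(129833, 2057) = 121 and 121 | (1039 − 57183), so the pair is consistent; merging gives n ≡ 836181 (mod 2207161), where 2207161 = lcm(129833, 2057).
The solution is unique modulo lcm(407, 3509, 2057) = 2207161.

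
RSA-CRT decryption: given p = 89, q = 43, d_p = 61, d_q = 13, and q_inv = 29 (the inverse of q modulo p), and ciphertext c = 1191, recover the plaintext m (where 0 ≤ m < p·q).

m₁ = c^(d_p) mod p: c ≡ 34 (mod 89), and 34^61 mod 89 = 34.
m₂ = c^(d_q) mod q: c ≡ 30 (mod 43), and 30^13 mod 43 = 26.
h = q_inv·(m₁ − m₂) mod p = 29·(34 − 26) mod 89 = 54.
m = m₂ + h·q = 26 + 54·43 = 2348.

2348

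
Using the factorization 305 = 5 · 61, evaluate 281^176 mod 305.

Mod 5: 281 ≡ 1; since 4 | 176, by Fermat 1^176 ≡ 1 (mod 5).
Mod 61: 281 ≡ 37; by Fermat, exponent reduces to 176 mod 60 = 56; 37^56 ≡ 20 (mod 61).
Combine by CRT: x ≡ 1 (mod 5), x ≡ 20 (mod 61) ⇒ x ≡ 81 (mod 305).

81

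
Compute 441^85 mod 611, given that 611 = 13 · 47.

337

Mod 13: 441 ≡ 12; by Fermat, exponent reduces to 85 mod 12 = 1; 12^1 ≡ 12 (mod 13).
Mod 47: 441 ≡ 18; by Fermat, exponent reduces to 85 mod 46 = 39; 18^39 ≡ 8 (mod 47).
Combine by CRT: x ≡ 12 (mod 13), x ≡ 8 (mod 47) ⇒ x ≡ 337 (mod 611).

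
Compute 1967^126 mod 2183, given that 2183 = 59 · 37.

Mod 59: 1967 ≡ 20; by Fermat, exponent reduces to 126 mod 58 = 10; 20^10 ≡ 53 (mod 59).
Mod 37: 1967 ≡ 6; by Fermat, exponent reduces to 126 mod 36 = 18; 6^18 ≡ 36 (mod 37).
Combine by CRT: x ≡ 53 (mod 59), x ≡ 36 (mod 37) ⇒ x ≡ 702 (mod 2183).

702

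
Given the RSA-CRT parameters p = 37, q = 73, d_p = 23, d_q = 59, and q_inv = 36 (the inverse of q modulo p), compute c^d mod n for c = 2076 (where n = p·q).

m₁ = c^(d_p) mod p: c ≡ 4 (mod 37), and 4^23 mod 37 = 25.
m₂ = c^(d_q) mod q: c ≡ 32 (mod 73), and 32^59 mod 73 = 55.
h = q_inv·(m₁ − m₂) mod p = 36·(25 − 55) mod 37 = 30.
m = m₂ + h·q = 55 + 30·73 = 2245.

2245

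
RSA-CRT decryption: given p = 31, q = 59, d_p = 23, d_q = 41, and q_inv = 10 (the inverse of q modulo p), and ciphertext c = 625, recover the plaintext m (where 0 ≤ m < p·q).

m₁ = c^(d_p) mod p: c ≡ 5 (mod 31), and 5^23 mod 31 = 25.
m₂ = c^(d_q) mod q: c ≡ 35 (mod 59), and 35^41 mod 59 = 15.
h = q_inv·(m₁ − m₂) mod p = 10·(25 − 15) mod 31 = 7.
m = m₂ + h·q = 15 + 7·59 = 428.

428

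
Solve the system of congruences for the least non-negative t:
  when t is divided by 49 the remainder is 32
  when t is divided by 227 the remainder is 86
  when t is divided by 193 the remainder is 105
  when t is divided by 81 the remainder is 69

Combine the congruences pairwise.
From t ≡ 32 (mod 49) write t = 32 + 49s. Substituting into t ≡ 86 (mod 227) gives 49s ≡ 54 (mod 227), and since 49⁻¹ ≡ 139 (mod 227), s ≡ 15. Hence t ≡ 32 + 49·15 = 767 (mod 11123).
From t ≡ 767 (mod 11123) write t = 767 + 11123s. Substituting into t ≡ 105 (mod 193) gives 11123s ≡ 110 (mod 193), and since 122⁻¹ ≡ 106 (mod 193), s ≡ 80. Hence t ≡ 767 + 11123·80 = 890607 (mod 2146739).
From t ≡ 890607 (mod 2146739) write t = 890607 + 2146739s. Substituting into t ≡ 69 (mod 81) gives 2146739s ≡ 57 (mod 81), and since 77⁻¹ ≡ 20 (mod 81), s ≡ 6. Hence t ≡ 890607 + 2146739·6 = 13771041 (mod 173885859).

13771041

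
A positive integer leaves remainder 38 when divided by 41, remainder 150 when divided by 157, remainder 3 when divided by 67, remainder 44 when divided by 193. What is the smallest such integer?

The moduli are pairwise coprime; N = 41·157·67·193 = 83236847.
N/41 = 2030167; 2030167 ≡ 11 (mod 41); 11·15 ≡ 1, so inverse 15.
N/157 = 530171; 530171 ≡ 139 (mod 157); 139·61 ≡ 1, so inverse 61.
N/67 = 1242341; 1242341 ≡ 27 (mod 67); 27·5 ≡ 1, so inverse 5.
N/193 = 431279; 431279 ≡ 117 (mod 193); 117·33 ≡ 1, so inverse 33.
x ≡ 38·2030167·15 + 150·530171·61 + 3·1242341·5 + 44·431279·33 = 6653112063.
6653112063 mod 83236847 = 77401150.

77401150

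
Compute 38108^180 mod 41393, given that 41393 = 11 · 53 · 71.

Mod 11: 38108 ≡ 4; since 10 | 180, by Fermat 4^180 ≡ 1 (mod 11).
Mod 53: 38108 ≡ 1; by Fermat, exponent reduces to 180 mod 52 = 24; 1^24 ≡ 1 (mod 53).
Mod 71: 38108 ≡ 52; by Fermat, exponent reduces to 180 mod 70 = 40; 52^40 ≡ 45 (mod 71).
Combine by CRT: x ≡ 1 (mod 11), x ≡ 1 (mod 53), x ≡ 45 (mod 71) ⇒ x ≡ 32066 (mod 41393).

32066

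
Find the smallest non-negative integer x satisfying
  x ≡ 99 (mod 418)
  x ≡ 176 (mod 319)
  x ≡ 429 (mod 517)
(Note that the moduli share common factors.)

Combine the congruences pairwise.
gcd(418, 319) = 11 and 11 | (176 − 99), so the pair is consistent; merging gives x ≡ 1771 (mod 12122), where 12122 = lcm(418, 319).
gcd(12122, 517) = 11 and 11 | (429 − 1771), so the pair is consistent; merging gives x ≡ 365431 (mod 569734), where 569734 = lcm(12122, 517).
The solution is unique modulo lcm(418, 319, 517) = 569734.

365431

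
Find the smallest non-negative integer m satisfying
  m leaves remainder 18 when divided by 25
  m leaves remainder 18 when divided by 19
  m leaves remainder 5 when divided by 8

From m ≡ 18 (mod 25) write m = 18 + 25t. Substituting into m ≡ 18 (mod 19) gives 25t ≡ 0 (mod 19), and since 6⁻¹ ≡ 16 (mod 19), t ≡ 0. Hence m ≡ 18 + 25·0 = 18 (mod 475).
From m ≡ 18 (mod 475) write m = 18 + 475t. Substituting into m ≡ 5 (mod 8) gives 475t ≡ 3 (mod 8), and since 3⁻¹ ≡ 3 (mod 8), t ≡ 1. Hence m ≡ 18 + 475·1 = 493 (mod 3800).

493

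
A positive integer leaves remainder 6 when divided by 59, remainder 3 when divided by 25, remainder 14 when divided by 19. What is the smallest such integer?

The moduli are pairwise coprime; N = 59·25·19 = 28025.
N/59 = 475; 475 ≡ 3 (mod 59); 3·20 ≡ 1, so inverse 20.
N/25 = 1121; 1121 ≡ 21 (mod 25); 21·6 ≡ 1, so inverse 6.
N/19 = 1475; 1475 ≡ 12 (mod 19); 12·8 ≡ 1, so inverse 8.
x ≡ 6·475·20 + 3·1121·6 + 14·1475·8 = 242378.
242378 mod 28025 = 18178.

18178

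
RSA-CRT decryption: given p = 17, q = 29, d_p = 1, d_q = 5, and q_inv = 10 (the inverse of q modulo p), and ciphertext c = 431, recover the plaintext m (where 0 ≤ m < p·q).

m₁ = c^(d_p) mod p: c ≡ 6 (mod 17), and 6^1 mod 17 = 6.
m₂ = c^(d_q) mod q: c ≡ 25 (mod 29), and 25^5 mod 29 = 20.
h = q_inv·(m₁ − m₂) mod p = 10·(6 − 20) mod 17 = 13.
m = m₂ + h·q = 20 + 13·29 = 397.

397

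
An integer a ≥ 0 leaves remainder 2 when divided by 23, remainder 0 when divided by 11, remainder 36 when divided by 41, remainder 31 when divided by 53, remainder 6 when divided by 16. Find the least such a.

The moduli are pairwise coprime; N = 23·11·41·53·16 = 8796304.
N/23 = 382448; 382448 ≡ 4 (mod 23); 4·6 ≡ 1, so inverse 6.
N/11 = 799664; 799664 ≡ 8 (mod 11); 8·7 ≡ 1, so inverse 7.
N/41 = 214544; 214544 ≡ 32 (mod 41); 32·9 ≡ 1, so inverse 9.
N/53 = 165968; 165968 ≡ 25 (mod 53); 25·17 ≡ 1, so inverse 17.
N/16 = 549769; 549769 ≡ 9 (mod 16); 9·9 ≡ 1, so inverse 9.
a ≡ 2·382448·6 + 0·799664·7 + 36·214544·9 + 31·165968·17 + 6·549769·9 = 191254294.
191254294 mod 8796304 = 6531910.

6531910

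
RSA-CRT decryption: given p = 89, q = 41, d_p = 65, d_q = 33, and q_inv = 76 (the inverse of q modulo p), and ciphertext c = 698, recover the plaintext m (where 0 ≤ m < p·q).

m₁ = c^(d_p) mod p: c ≡ 75 (mod 89), and 75^65 mod 89 = 66.
m₂ = c^(d_q) mod q: c ≡ 1 (mod 41), and 1^33 mod 41 = 1.
h = q_inv·(m₁ − m₂) mod p = 76·(66 − 1) mod 89 = 45.
m = m₂ + h·q = 1 + 45·41 = 1846.

1846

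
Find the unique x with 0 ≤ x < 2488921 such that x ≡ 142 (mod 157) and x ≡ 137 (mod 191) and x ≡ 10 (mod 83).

From x ≡ 142 (mod 157) write x = 142 + 157t. Substituting into x ≡ 137 (mod 191) gives 157t ≡ 186 (mod 191), and since 157⁻¹ ≡ 73 (mod 191), t ≡ 17. Hence x ≡ 142 + 157·17 = 2811 (mod 29987).
From x ≡ 2811 (mod 29987) write x = 2811 + 29987t. Substituting into x ≡ 10 (mod 83) gives 29987t ≡ 21 (mod 83), and since 24⁻¹ ≡ 45 (mod 83), t ≡ 32. Hence x ≡ 2811 + 29987·32 = 962395 (mod 2488921).

962395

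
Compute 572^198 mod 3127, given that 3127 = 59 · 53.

Mod 59: 572 ≡ 41; by Fermat, exponent reduces to 198 mod 58 = 24; 41^24 ≡ 26 (mod 59).
Mod 53: 572 ≡ 42; by Fermat, exponent reduces to 198 mod 52 = 42; 42^42 ≡ 47 (mod 53).
Combine by CRT: x ≡ 26 (mod 59), x ≡ 47 (mod 53) ⇒ x ≡ 1796 (mod 3127).

1796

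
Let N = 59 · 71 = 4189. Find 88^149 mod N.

756

Mod 59: 88 ≡ 29; by Fermat, exponent reduces to 149 mod 58 = 33; 29^33 ≡ 48 (mod 59).
Mod 71: 88 ≡ 17; by Fermat, exponent reduces to 149 mod 70 = 9; 17^9 ≡ 46 (mod 71).
Combine by CRT: x ≡ 48 (mod 59), x ≡ 46 (mod 71) ⇒ x ≡ 756 (mod 4189).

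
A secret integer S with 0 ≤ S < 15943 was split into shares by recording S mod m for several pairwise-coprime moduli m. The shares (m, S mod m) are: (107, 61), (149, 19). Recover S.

168

From S ≡ 61 (mod 107) write S = 61 + 107t. Substituting into S ≡ 19 (mod 149) gives 107t ≡ 107 (mod 149), and since 107⁻¹ ≡ 39 (mod 149), t ≡ 1. Hence S ≡ 61 + 107·1 = 168 (mod 15943).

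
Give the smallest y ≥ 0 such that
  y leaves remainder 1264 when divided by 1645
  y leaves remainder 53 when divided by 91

16069

Combine the congruences pairwise.
gcd(1645, 91) = 7 and 7 | (53 − 1264), so the pair is consistent; merging gives y ≡ 16069 (mod 21385), where 21385 = lcm(1645, 91).
The solution is unique modulo lcm(1645, 91) = 21385.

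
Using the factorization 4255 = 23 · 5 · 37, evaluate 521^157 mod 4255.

Mod 23: 521 ≡ 15; by Fermat, exponent reduces to 157 mod 22 = 3; 15^3 ≡ 17 (mod 23).
Mod 5: 521 ≡ 1; by Fermat, exponent reduces to 157 mod 4 = 1; 1^1 ≡ 1 (mod 5).
Mod 37: 521 ≡ 3; by Fermat, exponent reduces to 157 mod 36 = 13; 3^13 ≡ 30 (mod 37).
Combine by CRT: x ≡ 17 (mod 23), x ≡ 1 (mod 5), x ≡ 30 (mod 37) ⇒ x ≡ 2731 (mod 4255).

2731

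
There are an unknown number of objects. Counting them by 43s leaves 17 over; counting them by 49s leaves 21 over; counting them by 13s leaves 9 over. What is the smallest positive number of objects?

16142

The moduli are pairwise coprime; M = 43·49·13 = 27391.
M/43 = 637; 637 ≡ 35 (mod 43); 35·16 ≡ 1, so inverse 16.
M/49 = 559; 559 ≡ 20 (mod 49); 20·27 ≡ 1, so inverse 27.
M/13 = 2107; 2107 ≡ 1 (mod 13), inverse 1.
N ≡ 17·637·16 + 21·559·27 + 9·2107·1 = 509180.
509180 mod 27391 = 16142.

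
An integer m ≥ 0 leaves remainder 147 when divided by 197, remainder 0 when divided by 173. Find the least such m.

Combine the congruences pairwise.
From m ≡ 147 (mod 197) write m = 147 + 197t. Substituting into m ≡ 0 (mod 173) gives 197t ≡ 26 (mod 173), and since 24⁻¹ ≡ 137 (mod 173), t ≡ 102. Hence m ≡ 147 + 197·102 = 20241 (mod 34081).

20241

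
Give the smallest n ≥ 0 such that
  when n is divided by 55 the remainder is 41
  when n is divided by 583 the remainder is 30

1196

Combine the congruences pairwise.
gcd(55, 583) = 11 and 11 | (30 − 41), so the pair is consistent; merging gives n ≡ 1196 (mod 2915), where 2915 = lcm(55, 583).
The solution is unique modulo lcm(55, 583) = 2915.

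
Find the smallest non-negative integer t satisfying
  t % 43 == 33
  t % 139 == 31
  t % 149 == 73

57438

From t ≡ 33 (mod 43) write t = 33 + 43s. Substituting into t ≡ 31 (mod 139) gives 43s ≡ 137 (mod 139), and since 43⁻¹ ≡ 97 (mod 139), s ≡ 84. Hence t ≡ 33 + 43·84 = 3645 (mod 5977).
From t ≡ 3645 (mod 5977) write t = 3645 + 5977s. Substituting into t ≡ 73 (mod 149) gives 5977s ≡ 4 (mod 149), and since 17⁻¹ ≡ 114 (mod 149), s ≡ 9. Hence t ≡ 3645 + 5977·9 = 57438 (mod 890573).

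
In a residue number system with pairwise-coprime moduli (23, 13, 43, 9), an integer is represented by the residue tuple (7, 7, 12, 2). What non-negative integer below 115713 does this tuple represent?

From x ≡ 7 (mod 23) write x = 7 + 23t. Substituting into x ≡ 7 (mod 13) gives 23t ≡ 0 (mod 13), and since 10⁻¹ ≡ 4 (mod 13), t ≡ 0. Hence x ≡ 7 + 23·0 = 7 (mod 299).
From x ≡ 7 (mod 299) write x = 7 + 299t. Substituting into x ≡ 12 (mod 43) gives 299t ≡ 5 (mod 43), and since 41⁻¹ ≡ 21 (mod 43), t ≡ 19. Hence x ≡ 7 + 299·19 = 5688 (mod 12857).
From x ≡ 5688 (mod 12857) write x = 5688 + 12857t. Substituting into x ≡ 2 (mod 9) gives 12857t ≡ 2 (mod 9), and since 5⁻¹ ≡ 2 (mod 9), t ≡ 4. Hence x ≡ 5688 + 12857·4 = 57116 (mod 115713).

57116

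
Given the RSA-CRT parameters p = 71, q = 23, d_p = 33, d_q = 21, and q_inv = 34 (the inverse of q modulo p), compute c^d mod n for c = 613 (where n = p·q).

687

m₁ = c^(d_p) mod p: c ≡ 45 (mod 71), and 45^33 mod 71 = 48.
m₂ = c^(d_q) mod q: c ≡ 15 (mod 23), and 15^21 mod 23 = 20.
h = q_inv·(m₁ − m₂) mod p = 34·(48 − 20) mod 71 = 29.
m = m₂ + h·q = 20 + 29·23 = 687.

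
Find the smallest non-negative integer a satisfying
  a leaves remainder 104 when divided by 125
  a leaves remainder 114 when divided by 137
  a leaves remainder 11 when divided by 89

499479

The moduli are pairwise coprime; N = 125·137·89 = 1524125.
N/125 = 12193; 12193 ≡ 68 (mod 125); 68·57 ≡ 1, so inverse 57.
N/137 = 11125; 11125 ≡ 28 (mod 137); 28·93 ≡ 1, so inverse 93.
N/89 = 17125; 17125 ≡ 37 (mod 89); 37·77 ≡ 1, so inverse 77.
a ≡ 104·12193·57 + 114·11125·93 + 11·17125·77 = 204732229.
204732229 mod 1524125 = 499479.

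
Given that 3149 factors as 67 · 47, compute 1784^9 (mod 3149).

Mod 67: 1784 ≡ 42; 42^9 ≡ 3 (mod 67).
Mod 47: 1784 ≡ 45; 45^9 ≡ 5 (mod 47).
Combine by CRT: x ≡ 3 (mod 67), x ≡ 5 (mod 47) ⇒ x ≡ 2214 (mod 3149).

2214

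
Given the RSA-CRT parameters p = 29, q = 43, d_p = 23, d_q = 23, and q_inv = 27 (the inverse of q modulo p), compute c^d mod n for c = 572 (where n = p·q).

m₁ = c^(d_p) mod p: c ≡ 21 (mod 29), and 21^23 mod 29 = 15.
m₂ = c^(d_q) mod q: c ≡ 13 (mod 43), and 13^23 mod 43 = 40.
h = q_inv·(m₁ − m₂) mod p = 27·(15 − 40) mod 29 = 21.
m = m₂ + h·q = 40 + 21·43 = 943.

943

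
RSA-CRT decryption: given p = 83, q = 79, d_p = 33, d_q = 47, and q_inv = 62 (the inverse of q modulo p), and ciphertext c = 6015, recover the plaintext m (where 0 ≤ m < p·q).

m₁ = c^(d_p) mod p: c ≡ 39 (mod 83), and 39^33 mod 83 = 52.
m₂ = c^(d_q) mod q: c ≡ 11 (mod 79), and 11^47 mod 79 = 44.
h = q_inv·(m₁ − m₂) mod p = 62·(52 − 44) mod 83 = 81.
m = m₂ + h·q = 44 + 81·79 = 6443.

6443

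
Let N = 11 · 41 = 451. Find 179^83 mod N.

423

Mod 11: 179 ≡ 3; by Fermat, exponent reduces to 83 mod 10 = 3; 3^3 ≡ 5 (mod 11).
Mod 41: 179 ≡ 15; by Fermat, exponent reduces to 83 mod 40 = 3; 15^3 ≡ 13 (mod 41).
Combine by CRT: x ≡ 5 (mod 11), x ≡ 13 (mod 41) ⇒ x ≡ 423 (mod 451).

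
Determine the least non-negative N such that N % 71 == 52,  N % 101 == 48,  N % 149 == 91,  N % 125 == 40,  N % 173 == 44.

The moduli are pairwise coprime; M = 71·101·149·125·173 = 23105858375.
M/71 = 325434625; 325434625 ≡ 19 (mod 71); 19·15 ≡ 1, so inverse 15.
M/101 = 228770875; 228770875 ≡ 17 (mod 101); 17·6 ≡ 1, so inverse 6.
M/149 = 155072875; 155072875 ≡ 82 (mod 149); 82·20 ≡ 1, so inverse 20.
M/125 = 184846867; 184846867 ≡ 117 (mod 125); 117·78 ≡ 1, so inverse 78.
M/173 = 133559875; 133559875 ≡ 69 (mod 173); 69·168 ≡ 1, so inverse 168.
N ≡ 52·325434625·15 + 48·228770875·6 + 91·155072875·20 + 40·184846867·78 + 44·133559875·168 = 2165954473040.
2165954473040 mod 23105858375 = 17109644165.

17109644165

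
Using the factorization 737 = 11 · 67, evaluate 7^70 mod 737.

56

Mod 11: 7 ≡ 7; since 10 | 70, by Fermat 7^70 ≡ 1 (mod 11).
Mod 67: 7 ≡ 7; by Fermat, exponent reduces to 70 mod 66 = 4; 7^4 ≡ 56 (mod 67).
Combine by CRT: x ≡ 1 (mod 11), x ≡ 56 (mod 67) ⇒ x ≡ 56 (mod 737).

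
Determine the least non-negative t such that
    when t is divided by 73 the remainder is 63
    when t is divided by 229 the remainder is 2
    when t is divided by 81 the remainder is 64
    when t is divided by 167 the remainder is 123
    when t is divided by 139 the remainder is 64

28976669119

From t ≡ 63 (mod 73) write t = 63 + 73s. Substituting into t ≡ 2 (mod 229) gives 73s ≡ 168 (mod 229), and since 73⁻¹ ≡ 160 (mod 229), s ≡ 87. Hence t ≡ 63 + 73·87 = 6414 (mod 16717).
From t ≡ 6414 (mod 16717) write t = 6414 + 16717s. Substituting into t ≡ 64 (mod 81) gives 16717s ≡ 49 (mod 81), and since 31⁻¹ ≡ 34 (mod 81), s ≡ 46. Hence t ≡ 6414 + 16717·46 = 775396 (mod 1354077).
From t ≡ 775396 (mod 1354077) write t = 775396 + 1354077s. Substituting into t ≡ 123 (mod 167) gives 1354077s ≡ 108 (mod 167), and since 41⁻¹ ≡ 110 (mod 167), s ≡ 23. Hence t ≡ 775396 + 1354077·23 = 31919167 (mod 226130859).
From t ≡ 31919167 (mod 226130859) write t = 31919167 + 226130859s. Substituting into t ≡ 64 (mod 139) gives 226130859s ≡ 23 (mod 139), and since 99⁻¹ ≡ 66 (mod 139), s ≡ 128. Hence t ≡ 31919167 + 226130859·128 = 28976669119 (mod 31432189401).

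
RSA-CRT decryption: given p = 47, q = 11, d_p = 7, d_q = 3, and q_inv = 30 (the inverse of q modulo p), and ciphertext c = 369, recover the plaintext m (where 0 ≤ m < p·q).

m₁ = c^(d_p) mod p: c ≡ 40 (mod 47), and 40^7 mod 47 = 38.
m₂ = c^(d_q) mod q: c ≡ 6 (mod 11), and 6^3 mod 11 = 7.
h = q_inv·(m₁ − m₂) mod p = 30·(38 − 7) mod 47 = 37.
m = m₂ + h·q = 7 + 37·11 = 414.

414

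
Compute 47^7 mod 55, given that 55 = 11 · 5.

Mod 11: 47 ≡ 3; 3^7 ≡ 9 (mod 11).
Mod 5: 47 ≡ 2; by Fermat, exponent reduces to 7 mod 4 = 3; 2^3 ≡ 3 (mod 5).
Combine by CRT: x ≡ 9 (mod 11), x ≡ 3 (mod 5) ⇒ x ≡ 53 (mod 55).

53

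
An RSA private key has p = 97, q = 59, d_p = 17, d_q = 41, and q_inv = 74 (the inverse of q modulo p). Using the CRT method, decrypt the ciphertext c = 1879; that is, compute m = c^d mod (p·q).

m₁ = c^(d_p) mod p: c ≡ 36 (mod 97), and 36^17 mod 97 = 62.
m₂ = c^(d_q) mod q: c ≡ 50 (mod 59), and 50^41 mod 59 = 42.
h = q_inv·(m₁ − m₂) mod p = 74·(62 − 42) mod 97 = 25.
m = m₂ + h·q = 42 + 25·59 = 1517.

1517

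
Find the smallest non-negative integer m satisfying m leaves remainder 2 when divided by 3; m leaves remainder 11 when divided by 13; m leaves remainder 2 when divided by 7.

Combine the congruences pairwise.
From m ≡ 2 (mod 3) write m = 2 + 3t. Substituting into m ≡ 11 (mod 13) gives 3t ≡ 9 (mod 13), and since 3⁻¹ ≡ 9 (mod 13), t ≡ 3. Hence m ≡ 2 + 3·3 = 11 (mod 39).
From m ≡ 11 (mod 39) write m = 11 + 39t. Substituting into m ≡ 2 (mod 7) gives 39t ≡ 5 (mod 7), and since 4⁻¹ ≡ 2 (mod 7), t ≡ 3. Hence m ≡ 11 + 39·3 = 128 (mod 273).

128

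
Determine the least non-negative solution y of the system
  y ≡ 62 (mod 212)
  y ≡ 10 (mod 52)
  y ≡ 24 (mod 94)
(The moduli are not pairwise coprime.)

gcd(212, 52) = 4 and 4 | (10 − 62), so the pair is consistent; merging gives y ≡ 62 (mod 2756), where 2756 = lcm(212, 52).
gcd(2756, 94) = 2 and 2 | (24 − 62), so the pair is consistent; merging gives y ≡ 13842 (mod 129532), where 129532 = lcm(2756, 94).
The solution is unique modulo lcm(212, 52, 94) = 129532.

13842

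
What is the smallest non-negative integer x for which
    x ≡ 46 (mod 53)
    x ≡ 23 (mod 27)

From x ≡ 46 (mod 53) write x = 46 + 53t. Substituting into x ≡ 23 (mod 27) gives 53t ≡ 4 (mod 27), and since 26⁻¹ ≡ 26 (mod 27), t ≡ 23. Hence x ≡ 46 + 53·23 = 1265 (mod 1431).

1265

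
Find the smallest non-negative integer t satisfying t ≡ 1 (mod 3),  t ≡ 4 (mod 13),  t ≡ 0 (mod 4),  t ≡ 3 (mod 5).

Combine the congruences pairwise.
From t ≡ 1 (mod 3) write t = 1 + 3s. Substituting into t ≡ 4 (mod 13) gives 3s ≡ 3 (mod 13), and since 3⁻¹ ≡ 9 (mod 13), s ≡ 1. Hence t ≡ 1 + 3·1 = 4 (mod 39).
From t ≡ 4 (mod 39) write t = 4 + 39s. Substituting into t ≡ 0 (mod 4) gives 39s ≡ 0 (mod 4), and since 3⁻¹ ≡ 3 (mod 4), s ≡ 0. Hence t ≡ 4 + 39·0 = 4 (mod 156).
From t ≡ 4 (mod 156) write t = 4 + 156s. Substituting into t ≡ 3 (mod 5) gives 156s ≡ 4 (mod 5), and since 1⁻¹ ≡ 1 (mod 5), s ≡ 4. Hence t ≡ 4 + 156·4 = 628 (mod 780).

628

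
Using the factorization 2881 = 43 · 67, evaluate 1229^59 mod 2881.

741

Mod 43: 1229 ≡ 25; by Fermat, exponent reduces to 59 mod 42 = 17; 25^17 ≡ 10 (mod 43).
Mod 67: 1229 ≡ 23; 23^59 ≡ 4 (mod 67).
Combine by CRT: x ≡ 10 (mod 43), x ≡ 4 (mod 67) ⇒ x ≡ 741 (mod 2881).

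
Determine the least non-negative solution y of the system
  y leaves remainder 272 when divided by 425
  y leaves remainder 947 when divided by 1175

gcd(425, 1175) = 25 and 25 | (947 − 272), so the pair is consistent; merging gives y ≡ 13872 (mod 19975), where 19975 = lcm(425, 1175).
The solution is unique modulo lcm(425, 1175) = 19975.

13872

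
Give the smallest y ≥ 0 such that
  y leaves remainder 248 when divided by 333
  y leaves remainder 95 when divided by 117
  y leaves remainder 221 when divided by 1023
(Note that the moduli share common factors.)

810437

gcd(333, 117) = 9 and 9 | (95 − 248), so the pair is consistent; merging gives y ≡ 914 (mod 4329), where 4329 = lcm(333, 117).
gcd(4329, 1023) = 3 and 3 | (221 − 914), so the pair is consistent; merging gives y ≡ 810437 (mod 1476189), where 1476189 = lcm(4329, 1023).
The solution is unique modulo lcm(333, 117, 1023) = 1476189.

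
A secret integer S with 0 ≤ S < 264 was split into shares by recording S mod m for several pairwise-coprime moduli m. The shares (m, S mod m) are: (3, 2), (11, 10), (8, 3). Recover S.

131

From S ≡ 2 (mod 3) write S = 2 + 3t. Substituting into S ≡ 10 (mod 11) gives 3t ≡ 8 (mod 11), and since 3⁻¹ ≡ 4 (mod 11), t ≡ 10. Hence S ≡ 2 + 3·10 = 32 (mod 33).
From S ≡ 32 (mod 33) write S = 32 + 33t. Substituting into S ≡ 3 (mod 8) gives 33t ≡ 3 (mod 8), and since 1⁻¹ ≡ 1 (mod 8), t ≡ 3. Hence S ≡ 32 + 33·3 = 131 (mod 264).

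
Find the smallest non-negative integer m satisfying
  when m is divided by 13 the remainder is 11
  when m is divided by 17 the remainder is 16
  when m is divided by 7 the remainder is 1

The moduli are pairwise coprime; N = 13·17·7 = 1547.
N/13 = 119; 119 ≡ 2 (mod 13); 2·7 ≡ 1, so inverse 7.
N/17 = 91; 91 ≡ 6 (mod 17); 6·3 ≡ 1, so inverse 3.
N/7 = 221; 221 ≡ 4 (mod 7); 4·2 ≡ 1, so inverse 2.
m ≡ 11·119·7 + 16·91·3 + 1·221·2 = 13973.
13973 mod 1547 = 50.

50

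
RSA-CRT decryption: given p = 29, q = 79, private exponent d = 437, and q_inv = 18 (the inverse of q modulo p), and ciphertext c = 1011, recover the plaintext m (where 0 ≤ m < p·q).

d_p = d mod (p−1) = 437 mod 28 = 17; d_q = d mod (q−1) = 47.
m₁ = c^(d_p) mod p: c ≡ 25 (mod 29), and 25^17 mod 29 = 23.
m₂ = c^(d_q) mod q: c ≡ 63 (mod 79), and 63^47 mod 79 = 29.
h = q_inv·(m₁ − m₂) mod p = 18·(23 − 29) mod 29 = 8.
m = m₂ + h·q = 29 + 8·79 = 661.

661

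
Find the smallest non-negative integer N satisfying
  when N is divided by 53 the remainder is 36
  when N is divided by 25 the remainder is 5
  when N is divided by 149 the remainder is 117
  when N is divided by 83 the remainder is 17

3920605

Combine the congruences pairwise.
From N ≡ 36 (mod 53) write N = 36 + 53t. Substituting into N ≡ 5 (mod 25) gives 53t ≡ 19 (mod 25), and since 3⁻¹ ≡ 17 (mod 25), t ≡ 23. Hence N ≡ 36 + 53·23 = 1255 (mod 1325).
From N ≡ 1255 (mod 1325) write N = 1255 + 1325t. Substituting into N ≡ 117 (mod 149) gives 1325t ≡ 54 (mod 149), and since 133⁻¹ ≡ 121 (mod 149), t ≡ 127. Hence N ≡ 1255 + 1325·127 = 169530 (mod 197425).
From N ≡ 169530 (mod 197425) write N = 169530 + 197425t. Substituting into N ≡ 17 (mod 83) gives 197425t ≡ 56 (mod 83), and since 51⁻¹ ≡ 70 (mod 83), t ≡ 19. Hence N ≡ 169530 + 197425·19 = 3920605 (mod 16386275).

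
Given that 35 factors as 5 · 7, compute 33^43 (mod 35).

12

Mod 5: 33 ≡ 3; by Fermat, exponent reduces to 43 mod 4 = 3; 3^3 ≡ 2 (mod 5).
Mod 7: 33 ≡ 5; by Fermat, exponent reduces to 43 mod 6 = 1; 5^1 ≡ 5 (mod 7).
Combine by CRT: x ≡ 2 (mod 5), x ≡ 5 (mod 7) ⇒ x ≡ 12 (mod 35).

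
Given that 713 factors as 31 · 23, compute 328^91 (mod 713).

607

Mod 31: 328 ≡ 18; by Fermat, exponent reduces to 91 mod 30 = 1; 18^1 ≡ 18 (mod 31).
Mod 23: 328 ≡ 6; by Fermat, exponent reduces to 91 mod 22 = 3; 6^3 ≡ 9 (mod 23).
Combine by CRT: x ≡ 18 (mod 31), x ≡ 9 (mod 23) ⇒ x ≡ 607 (mod 713).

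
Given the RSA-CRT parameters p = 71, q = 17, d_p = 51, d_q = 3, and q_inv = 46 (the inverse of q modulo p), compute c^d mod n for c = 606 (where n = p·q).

617

m₁ = c^(d_p) mod p: c ≡ 38 (mod 71), and 38^51 mod 71 = 49.
m₂ = c^(d_q) mod q: c ≡ 11 (mod 17), and 11^3 mod 17 = 5.
h = q_inv·(m₁ − m₂) mod p = 46·(49 − 5) mod 71 = 36.
m = m₂ + h·q = 5 + 36·17 = 617.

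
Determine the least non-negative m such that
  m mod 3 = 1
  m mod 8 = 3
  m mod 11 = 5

From m ≡ 1 (mod 3) write m = 1 + 3t. Substituting into m ≡ 3 (mod 8) gives 3t ≡ 2 (mod 8), and since 3⁻¹ ≡ 3 (mod 8), t ≡ 6. Hence m ≡ 1 + 3·6 = 19 (mod 24).
From m ≡ 19 (mod 24) write m = 19 + 24t. Substituting into m ≡ 5 (mod 11) gives 24t ≡ 8 (mod 11), and since 2⁻¹ ≡ 6 (mod 11), t ≡ 4. Hence m ≡ 19 + 24·4 = 115 (mod 264).

115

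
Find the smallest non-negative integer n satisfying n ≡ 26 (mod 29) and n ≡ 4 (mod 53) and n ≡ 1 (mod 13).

The moduli are pairwise coprime; M = 29·53·13 = 19981.
M/29 = 689; 689 ≡ 22 (mod 29); 22·4 ≡ 1, so inverse 4.
M/53 = 377; 377 ≡ 6 (mod 53); 6·9 ≡ 1, so inverse 9.
M/13 = 1537; 1537 ≡ 3 (mod 13); 3·9 ≡ 1, so inverse 9.
n ≡ 26·689·4 + 4·377·9 + 1·1537·9 = 99061.
99061 mod 19981 = 19137.

19137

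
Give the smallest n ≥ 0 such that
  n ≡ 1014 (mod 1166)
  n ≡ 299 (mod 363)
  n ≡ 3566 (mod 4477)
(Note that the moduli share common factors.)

1292942

gcd(1166, 363) = 11 and 11 | (299 − 1014), so the pair is consistent; merging gives n ≡ 23168 (mod 38478), where 38478 = lcm(1166, 363).
gcd(38478, 4477) = 121 and 121 | (3566 − 23168), so the pair is consistent; merging gives n ≡ 1292942 (mod 1423686), where 1423686 = lcm(38478, 4477).
The solution is unique modulo lcm(1166, 363, 4477) = 1423686.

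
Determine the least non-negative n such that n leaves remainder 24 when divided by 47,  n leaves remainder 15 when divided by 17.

729

From n ≡ 24 (mod 47) write n = 24 + 47t. Substituting into n ≡ 15 (mod 17) gives 47t ≡ 8 (mod 17), and since 13⁻¹ ≡ 4 (mod 17), t ≡ 15. Hence n ≡ 24 + 47·15 = 729 (mod 799).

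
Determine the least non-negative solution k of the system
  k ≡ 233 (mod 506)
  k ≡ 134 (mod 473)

20473

Combine the congruences pairwise.
gcd(506, 473) = 11 and 11 | (134 − 233), so the pair is consistent; merging gives k ≡ 20473 (mod 21758), where 21758 = lcm(506, 473).
The solution is unique modulo lcm(506, 473) = 21758.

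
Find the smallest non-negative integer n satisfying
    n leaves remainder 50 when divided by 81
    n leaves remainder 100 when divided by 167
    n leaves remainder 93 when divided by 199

1959845

The moduli are pairwise coprime; M = 81·167·199 = 2691873.
M/81 = 33233; 33233 ≡ 23 (mod 81); 23·74 ≡ 1, so inverse 74.
M/167 = 16119; 16119 ≡ 87 (mod 167); 87·48 ≡ 1, so inverse 48.
M/199 = 13527; 13527 ≡ 194 (mod 199); 194·159 ≡ 1, so inverse 159.
n ≡ 50·33233·74 + 100·16119·48 + 93·13527·159 = 400357049.
400357049 mod 2691873 = 1959845.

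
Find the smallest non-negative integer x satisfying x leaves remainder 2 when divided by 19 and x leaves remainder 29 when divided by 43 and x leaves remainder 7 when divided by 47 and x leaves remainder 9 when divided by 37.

670227

Combine the congruences pairwise.
From x ≡ 2 (mod 19) write x = 2 + 19t. Substituting into x ≡ 29 (mod 43) gives 19t ≡ 27 (mod 43), and since 19⁻¹ ≡ 34 (mod 43), t ≡ 15. Hence x ≡ 2 + 19·15 = 287 (mod 817).
From x ≡ 287 (mod 817) write x = 287 + 817t. Substituting into x ≡ 7 (mod 47) gives 817t ≡ 2 (mod 47), and since 18⁻¹ ≡ 34 (mod 47), t ≡ 21. Hence x ≡ 287 + 817·21 = 17444 (mod 38399).
From x ≡ 17444 (mod 38399) write x = 17444 + 38399t. Substituting into x ≡ 9 (mod 37) gives 38399t ≡ 29 (mod 37), and since 30⁻¹ ≡ 21 (mod 37), t ≡ 17. Hence x ≡ 17444 + 38399·17 = 670227 (mod 1420763).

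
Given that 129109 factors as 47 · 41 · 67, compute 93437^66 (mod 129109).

88173

Mod 47: 93437 ≡ 1; by Fermat, exponent reduces to 66 mod 46 = 20; 1^20 ≡ 1 (mod 47).
Mod 41: 93437 ≡ 39; by Fermat, exponent reduces to 66 mod 40 = 26; 39^26 ≡ 23 (mod 41).
Mod 67: 93437 ≡ 39; since 66 | 66, by Fermat 39^66 ≡ 1 (mod 67).
Combine by CRT: x ≡ 1 (mod 47), x ≡ 23 (mod 41), x ≡ 1 (mod 67) ⇒ x ≡ 88173 (mod 129109).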